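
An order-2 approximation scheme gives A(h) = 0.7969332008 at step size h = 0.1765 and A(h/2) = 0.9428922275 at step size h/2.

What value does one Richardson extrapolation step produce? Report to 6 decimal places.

r = 2, so 2^r = 4.
Difference of the inputs: 0.9428922275 − 0.7969332008 = 0.1459590267
Correction (A(h/2) − A(h))/(4 − 1) = 0.1459590267/3 = 0.0486530089
R = 0.9428922275 + 0.0486530089 = 0.9915452364

0.991545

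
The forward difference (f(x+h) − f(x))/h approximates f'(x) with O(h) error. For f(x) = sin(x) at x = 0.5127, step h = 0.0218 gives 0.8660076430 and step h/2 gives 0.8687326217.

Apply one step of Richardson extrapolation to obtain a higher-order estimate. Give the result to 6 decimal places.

0.871458

Error is O(h^1); halving h shrinks it by 2^1 = 2.
Numerator 2*A(h/2) − A(h) = 2*0.8687326217 − 0.8660076430 = 0.8714576004
Divide by 2^1 − 1 = 1.
0.8714576004 ÷ 1 = 0.8714576004
Gap between inputs: 2.725e-03; correction applied: +0.0027249787.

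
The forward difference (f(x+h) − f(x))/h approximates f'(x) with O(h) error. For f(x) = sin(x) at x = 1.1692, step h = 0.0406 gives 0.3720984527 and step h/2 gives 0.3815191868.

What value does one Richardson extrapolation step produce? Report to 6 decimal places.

0.390940

r = 1: numerator weight 2, denominator 1.
A(h/2) − A(h) = 0.3815191868 − 0.3720984527 = 0.0094207341
Correction (A(h/2) − A(h))/(2 − 1) = 0.0094207341/1 = 0.0094207341
R = 0.3815191868 + 0.0094207341 = 0.3909399209
Gap between inputs: 9.421e-03; correction applied: +0.0094207341.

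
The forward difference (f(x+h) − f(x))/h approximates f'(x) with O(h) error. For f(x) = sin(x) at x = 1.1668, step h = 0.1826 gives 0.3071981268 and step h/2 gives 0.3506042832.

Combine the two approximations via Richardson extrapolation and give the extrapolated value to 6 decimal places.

The method has order 1: 2^1 = 2.
Top: 2(0.3506042832) − (0.3071981268) = 0.3940104396
R = 0.3940104396/1 = 0.3940104396
Gap between inputs: 4.341e-02; correction applied: +0.0434061564.

0.394010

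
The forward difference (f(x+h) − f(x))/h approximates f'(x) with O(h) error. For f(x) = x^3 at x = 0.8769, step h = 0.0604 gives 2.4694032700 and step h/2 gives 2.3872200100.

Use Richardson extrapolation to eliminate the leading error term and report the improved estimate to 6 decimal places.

2.305037

The method has order 1: 2^1 = 2.
Top: 2(2.3872200100) − (2.4694032700) = 2.3050367500
Divide by 2^1 − 1 = 1.
R = 2.3050367500/1 = 2.3050367500
Gap between inputs: 8.218e-02; correction applied: −0.0821832600.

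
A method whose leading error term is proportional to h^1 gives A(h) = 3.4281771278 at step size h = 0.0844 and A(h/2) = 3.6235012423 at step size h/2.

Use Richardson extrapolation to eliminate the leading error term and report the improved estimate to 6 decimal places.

r = 1, so 2^r = 2.
2·3.6235012423 = 7.2470024846; subtract 3.4281771278 → 3.8188253568
(2·3.6235012423 − 3.4281771278)/(2 − 1) = 3.8188253568
Gap between inputs: 1.953e-01; correction applied: +0.1953241145.

3.818825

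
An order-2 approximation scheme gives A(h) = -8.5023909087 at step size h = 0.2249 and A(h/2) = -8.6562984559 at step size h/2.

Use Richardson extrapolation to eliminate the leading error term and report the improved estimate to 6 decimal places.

-8.707601

r = 2: numerator weight 4, denominator 3.
4*(-8.6562984559) − (-8.5023909087) = -26.1228029149
Divide by 2^2 − 1 = 3.
Result: -8.7076009716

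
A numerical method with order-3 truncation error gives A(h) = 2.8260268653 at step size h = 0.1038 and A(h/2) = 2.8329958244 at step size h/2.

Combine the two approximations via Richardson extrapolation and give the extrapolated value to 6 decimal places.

2.833991

Order 3 gives 2^r = 8 and 2^r − 1 = 7.
8×2.8329958244 − 2.8260268653 = 19.8379397299
(8×2.8329958244 − 2.8260268653)/(8 − 1) = 2.8339913900
Shift from A(h/2): +0.0009955656.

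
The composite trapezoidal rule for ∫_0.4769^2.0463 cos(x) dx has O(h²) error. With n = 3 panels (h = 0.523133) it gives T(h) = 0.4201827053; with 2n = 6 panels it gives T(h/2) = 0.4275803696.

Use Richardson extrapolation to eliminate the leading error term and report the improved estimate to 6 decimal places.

0.430046

With r = 2 the leading error scales as h^2, so the weight is 2^2 = 4.
4*0.4275803696 = 1.7103214784; 1.7103214784 − 0.4201827053 = 1.2901387731
Denominator 4 − 1 = 3.
So the Richardson estimate is 0.4300462577.
Correction |R − A(h/2)| = 2.466e-03; gap |A(h/2) − A(h)| = 7.398e-03.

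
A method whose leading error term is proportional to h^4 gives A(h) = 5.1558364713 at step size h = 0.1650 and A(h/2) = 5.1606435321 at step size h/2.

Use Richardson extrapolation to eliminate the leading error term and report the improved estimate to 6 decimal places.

5.160964

Method order is 4; weight 2^4 = 16.
Weighted: 82.5702965136 − 5.1558364713 = 77.4144600423
Divide by 2^4 − 1 = 15.
R = 77.4144600423/15 = 5.1609640028
Shift from A(h/2): +0.0003204707.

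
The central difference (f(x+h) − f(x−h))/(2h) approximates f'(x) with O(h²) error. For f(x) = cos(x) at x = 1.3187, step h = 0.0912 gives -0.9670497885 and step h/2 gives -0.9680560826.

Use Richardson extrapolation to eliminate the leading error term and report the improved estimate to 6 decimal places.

Method order is 2; weight 2^2 = 4.
Top: 4(-0.9680560826) − (-0.9670497885) = -2.9051745419
R = (-2.9051745419)/3 = -0.9683915140
Shift from A(h/2): −0.0003354314.

-0.968392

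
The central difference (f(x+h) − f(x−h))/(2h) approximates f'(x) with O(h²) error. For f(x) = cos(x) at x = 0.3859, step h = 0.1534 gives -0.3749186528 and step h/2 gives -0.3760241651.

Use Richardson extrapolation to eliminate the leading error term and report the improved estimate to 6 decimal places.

Error is O(h^2); halving h shrinks it by 2^2 = 4.
Numerator 4 × A(h/2) − A(h) = 4 × (-0.3760241651) − (-0.3749186528) = -1.1291780076
(-1.1291780076) ÷ 3 = -0.3763926692
Correction |R − A(h/2)| = 3.685e-04; gap |A(h/2) − A(h)| = 1.106e-03.

-0.376393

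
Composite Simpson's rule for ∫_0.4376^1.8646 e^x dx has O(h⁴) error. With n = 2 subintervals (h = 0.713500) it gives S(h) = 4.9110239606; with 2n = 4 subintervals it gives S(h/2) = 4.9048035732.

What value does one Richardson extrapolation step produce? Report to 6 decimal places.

r = 4, so 2^r = 16.
2^4 × A(h/2) = 78.4768571712; minus A(h) gives 73.5658332106.
Divide by 2^4 − 1 = 15.
Result: 4.9043888807
Shift from A(h/2): −0.0004146925.

4.904389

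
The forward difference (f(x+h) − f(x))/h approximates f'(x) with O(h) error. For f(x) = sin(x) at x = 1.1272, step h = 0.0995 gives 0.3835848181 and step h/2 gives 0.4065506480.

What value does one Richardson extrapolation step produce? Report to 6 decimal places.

With r = 1 the leading error scales as h^1, so the weight is 2^1 = 2.
Top: 2(0.4065506480) − (0.3835848181) = 0.4295164779
0.4295164779 ÷ 1 = 0.4295164779

0.429516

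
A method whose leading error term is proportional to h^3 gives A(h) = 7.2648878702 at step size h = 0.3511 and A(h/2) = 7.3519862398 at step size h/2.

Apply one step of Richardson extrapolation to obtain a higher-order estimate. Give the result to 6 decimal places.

r = 3, so 2^r = 8.
Difference of the inputs: 7.3519862398 − 7.2648878702 = 0.0870983696
Divide by 2^3 − 1 = 7: 0.0870983696/7 = 0.0124426242
R = A(h/2) + (A(h/2) − A(h))/7 = 7.3519862398 + 0.0124426242 = 7.3644288640

7.364429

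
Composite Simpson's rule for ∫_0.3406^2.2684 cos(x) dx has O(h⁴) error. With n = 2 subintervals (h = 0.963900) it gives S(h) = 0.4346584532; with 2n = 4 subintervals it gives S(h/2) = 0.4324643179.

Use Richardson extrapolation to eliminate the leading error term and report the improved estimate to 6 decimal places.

0.432318

Method order is 4; weight 2^4 = 16.
16 × 0.4324643179 = 6.9194290864; 6.9194290864 − 0.4346584532 = 6.4847706332
Denominator 16 − 1 = 15.
Extrapolated: 6.4847706332 / 15 = 0.4323180422
Correction |R − A(h/2)| = 1.463e-04; gap |A(h/2) − A(h)| = 2.194e-03.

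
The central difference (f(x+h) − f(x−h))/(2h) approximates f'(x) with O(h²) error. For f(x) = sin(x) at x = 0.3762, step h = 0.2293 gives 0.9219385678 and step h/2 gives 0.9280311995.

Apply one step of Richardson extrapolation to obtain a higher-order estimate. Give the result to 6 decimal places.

0.930062

r = 2, so 2^r = 4.
4 × 0.9280311995 = 3.7121247980; 3.7121247980 − 0.9219385678 = 2.7901862302
Denominator 4 − 1 = 3.
R = 2.7901862302/3 = 0.9300620767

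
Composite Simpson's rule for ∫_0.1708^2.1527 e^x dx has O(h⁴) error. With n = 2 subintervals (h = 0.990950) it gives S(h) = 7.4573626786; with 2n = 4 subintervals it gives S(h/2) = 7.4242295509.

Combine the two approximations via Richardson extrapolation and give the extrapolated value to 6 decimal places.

7.422021

With r = 4 the leading error scales as h^4, so the weight is 2^4 = 16.
Top: 16(7.4242295509) − (7.4573626786) = 111.3303101358
Denominator 16 − 1 = 15.
(16 × 7.4242295509 − 7.4573626786)/(16 − 1) = 7.4220206757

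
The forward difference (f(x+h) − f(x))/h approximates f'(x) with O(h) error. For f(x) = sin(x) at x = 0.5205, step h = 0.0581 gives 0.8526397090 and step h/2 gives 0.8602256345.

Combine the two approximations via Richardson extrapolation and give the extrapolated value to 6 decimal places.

0.867812

Leading term ∝ h^1; use weight 2 = 2^1.
2×0.8602256345 = 1.7204512690; 1.7204512690 − 0.8526397090 = 0.8678115600
Denominator 2 − 1 = 1.
R = 0.8678115600/1 = 0.8678115600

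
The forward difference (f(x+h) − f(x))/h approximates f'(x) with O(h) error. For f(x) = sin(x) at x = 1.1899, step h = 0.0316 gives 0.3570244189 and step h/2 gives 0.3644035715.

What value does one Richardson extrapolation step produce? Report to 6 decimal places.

The method has order 1: 2^1 = 2.
2·0.3644035715 = 0.7288071430; subtract 0.3570244189 → 0.3717827241
Denominator 2 − 1 = 1.
So the Richardson estimate is 0.3717827241.

0.371783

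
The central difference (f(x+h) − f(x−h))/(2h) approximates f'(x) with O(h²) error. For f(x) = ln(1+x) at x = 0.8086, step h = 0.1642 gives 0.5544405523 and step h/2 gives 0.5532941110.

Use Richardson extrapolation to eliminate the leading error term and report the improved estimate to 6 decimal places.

0.552912

Method order is 2; weight 2^2 = 4.
4·0.5532941110 = 2.2131764440; 2.2131764440 − 0.5544405523 = 1.6587358917
(4·0.5532941110 − 0.5544405523)/(4 − 1) = 0.5529119639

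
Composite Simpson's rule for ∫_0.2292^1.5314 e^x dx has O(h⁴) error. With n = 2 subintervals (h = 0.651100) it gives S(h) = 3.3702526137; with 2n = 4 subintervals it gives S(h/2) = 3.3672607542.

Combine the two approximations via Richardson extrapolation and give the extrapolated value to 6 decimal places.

Order 4 gives 2^r = 16 and 2^r − 1 = 15.
Numerator 16*A(h/2) − A(h) = 16*3.3672607542 − 3.3702526137 = 50.5059194535
R = 50.5059194535/15 = 3.3670612969
Correction |R − A(h/2)| = 1.995e-04; gap |A(h/2) − A(h)| = 2.992e-03.

3.367061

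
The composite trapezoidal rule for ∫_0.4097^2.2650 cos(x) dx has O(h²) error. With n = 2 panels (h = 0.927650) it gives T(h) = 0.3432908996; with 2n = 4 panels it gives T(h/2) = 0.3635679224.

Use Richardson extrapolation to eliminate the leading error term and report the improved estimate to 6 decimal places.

Leading term ∝ h^2; use weight 4 = 2^2.
Difference of the inputs: 0.3635679224 − 0.3432908996 = 0.0202770228
Correction (A(h/2) − A(h))/(4 − 1) = 0.0202770228/3 = 0.0067590076
R = A(h/2) + (A(h/2) − A(h))/3 = 0.3635679224 + 0.0067590076 = 0.3703269300

0.370327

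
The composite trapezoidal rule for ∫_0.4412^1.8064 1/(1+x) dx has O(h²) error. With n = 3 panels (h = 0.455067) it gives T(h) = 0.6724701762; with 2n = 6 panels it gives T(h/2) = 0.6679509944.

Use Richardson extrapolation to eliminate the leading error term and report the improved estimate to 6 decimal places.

Error is O(h^2); halving h shrinks it by 2^2 = 4.
Weighted: 2.6718039776 − 0.6724701762 = 1.9993338014
Denominator 4 − 1 = 3.
R = 1.9993338014/3 = 0.6664446005

0.666445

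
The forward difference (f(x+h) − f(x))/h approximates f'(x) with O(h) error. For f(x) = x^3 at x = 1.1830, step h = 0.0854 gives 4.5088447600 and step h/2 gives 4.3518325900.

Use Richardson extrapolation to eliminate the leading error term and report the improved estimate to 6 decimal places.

4.194820

Method order is 1; weight 2^1 = 2.
2*4.3518325900 = 8.7036651800; subtract 4.5088447600 → 4.1948204200
4.1948204200 ÷ 1 = 4.1948204200
Shift from A(h/2): −0.1570121700.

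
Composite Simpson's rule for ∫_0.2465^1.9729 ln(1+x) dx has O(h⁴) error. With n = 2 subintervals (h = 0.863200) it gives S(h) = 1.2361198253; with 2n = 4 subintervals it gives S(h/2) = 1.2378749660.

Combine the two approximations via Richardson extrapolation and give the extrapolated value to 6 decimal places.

1.237992

With r = 4 the leading error scales as h^4, so the weight is 2^4 = 16.
Numerator 16·A(h/2) − A(h) = 16·1.2378749660 − 1.2361198253 = 18.5698796307
Denominator 16 − 1 = 15.
So the Richardson estimate is 1.2379919754.
Correction |R − A(h/2)| = 1.170e-04; gap |A(h/2) − A(h)| = 1.755e-03.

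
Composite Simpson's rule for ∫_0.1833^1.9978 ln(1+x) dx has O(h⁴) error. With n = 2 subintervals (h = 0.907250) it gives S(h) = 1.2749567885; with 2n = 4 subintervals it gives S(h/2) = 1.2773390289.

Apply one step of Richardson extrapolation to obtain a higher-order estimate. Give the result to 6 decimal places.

Leading term ∝ h^4; use weight 16 = 2^4.
16 × 1.2773390289 = 20.4374244624; subtract 1.2749567885 → 19.1624676739
R = 19.1624676739/15 = 1.2774978449

1.277498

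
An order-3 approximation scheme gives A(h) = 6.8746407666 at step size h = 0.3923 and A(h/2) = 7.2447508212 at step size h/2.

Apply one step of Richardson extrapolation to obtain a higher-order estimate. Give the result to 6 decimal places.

Leading term ∝ h^3; use weight 8 = 2^3.
Difference of the inputs: 7.2447508212 − 6.8746407666 = 0.3701100546
Divide by 2^3 − 1 = 7: 0.3701100546/7 = 0.0528728649
R = 7.2447508212 + 0.0528728649 = 7.2976236861

7.297624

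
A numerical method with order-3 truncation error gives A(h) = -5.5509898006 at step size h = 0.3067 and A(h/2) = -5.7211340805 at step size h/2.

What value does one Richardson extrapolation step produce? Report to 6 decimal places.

-5.745440

Leading term ∝ h^3; use weight 8 = 2^3.
2^3×A(h/2) = -45.7690726440; minus A(h) gives -40.2180828434.
Denominator 8 − 1 = 7.
Result: -5.7454404062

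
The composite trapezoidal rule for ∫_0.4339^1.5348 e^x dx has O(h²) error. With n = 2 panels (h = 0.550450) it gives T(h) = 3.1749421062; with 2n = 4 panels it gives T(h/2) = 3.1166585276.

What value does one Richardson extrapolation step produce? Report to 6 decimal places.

3.097231

r = 2, so 2^r = 4.
Weighted: 12.4666341104 − 3.1749421062 = 9.2916920042
(4×3.1166585276 − 3.1749421062)/(4 − 1) = 3.0972306681
Shift from A(h/2): −0.0194278595.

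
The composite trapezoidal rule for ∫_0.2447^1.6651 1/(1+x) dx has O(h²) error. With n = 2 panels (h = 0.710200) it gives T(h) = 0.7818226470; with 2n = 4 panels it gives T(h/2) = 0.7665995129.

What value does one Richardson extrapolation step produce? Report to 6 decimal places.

Leading term ∝ h^2; use weight 4 = 2^2.
Numerator 4*A(h/2) − A(h) = 4*0.7665995129 − 0.7818226470 = 2.2845754046
Extrapolated: 2.2845754046 / 3 = 0.7615251349

0.761525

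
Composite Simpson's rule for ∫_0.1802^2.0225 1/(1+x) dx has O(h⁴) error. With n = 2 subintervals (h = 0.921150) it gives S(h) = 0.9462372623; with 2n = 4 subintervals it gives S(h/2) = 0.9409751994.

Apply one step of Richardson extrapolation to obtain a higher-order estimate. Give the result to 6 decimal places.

Error is O(h^4); halving h shrinks it by 2^4 = 16.
A(h/2) − A(h) = 0.9409751994 − 0.9462372623 = -0.0052620629
Divide by 2^4 − 1 = 15: (-0.0052620629)/15 = -0.0003508042
R = 0.9409751994 − 0.0003508042 = 0.9406243952
Shift from A(h/2): −0.0003508042.

0.940624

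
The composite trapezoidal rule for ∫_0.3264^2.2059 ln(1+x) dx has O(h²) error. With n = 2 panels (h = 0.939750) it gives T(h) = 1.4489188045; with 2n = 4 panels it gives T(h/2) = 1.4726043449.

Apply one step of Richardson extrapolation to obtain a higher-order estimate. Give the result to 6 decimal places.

Error is O(h^2); halving h shrinks it by 2^2 = 4.
4×1.4726043449 = 5.8904173796; 5.8904173796 − 1.4489188045 = 4.4414985751
Divide by 2^2 − 1 = 3.
So the Richardson estimate is 1.4804995250.

1.480500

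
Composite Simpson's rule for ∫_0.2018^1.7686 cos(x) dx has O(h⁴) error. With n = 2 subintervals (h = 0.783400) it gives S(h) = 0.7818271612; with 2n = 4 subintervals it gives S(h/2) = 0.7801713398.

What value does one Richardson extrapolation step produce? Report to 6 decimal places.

Order 4 gives 2^r = 16 and 2^r − 1 = 15.
16*0.7801713398 − 0.7818271612 = 11.7009142756
R = 11.7009142756/15 = 0.7800609517
Correction |R − A(h/2)| = 1.104e-04; gap |A(h/2) − A(h)| = 1.656e-03.

0.780061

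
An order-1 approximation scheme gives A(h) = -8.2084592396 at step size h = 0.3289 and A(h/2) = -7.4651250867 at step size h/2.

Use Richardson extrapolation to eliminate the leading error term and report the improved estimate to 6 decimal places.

-6.721791

Leading term ∝ h^1; use weight 2 = 2^1.
2^1·A(h/2) = -14.9302501734; minus A(h) gives -6.7217909338.
R = (-6.7217909338)/1 = -6.7217909338
Shift from A(h/2): +0.7433341529.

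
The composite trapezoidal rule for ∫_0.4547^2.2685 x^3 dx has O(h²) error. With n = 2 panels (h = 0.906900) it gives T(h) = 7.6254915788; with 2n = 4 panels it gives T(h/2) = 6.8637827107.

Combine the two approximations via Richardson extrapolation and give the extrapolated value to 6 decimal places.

With r = 2 the leading error scales as h^2, so the weight is 2^2 = 4.
Top: 4(6.8637827107) − (7.6254915788) = 19.8296392640
19.8296392640 ÷ 3 = 6.6098797547

6.609880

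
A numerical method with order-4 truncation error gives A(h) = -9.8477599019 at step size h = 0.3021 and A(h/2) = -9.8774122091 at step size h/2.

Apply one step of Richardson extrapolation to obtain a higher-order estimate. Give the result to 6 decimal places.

Method order is 4; weight 2^4 = 16.
Numerator 16 × A(h/2) − A(h) = 16 × (-9.8774122091) − (-9.8477599019) = -148.1908354437
(16 × (-9.8774122091) − (-9.8477599019))/(16 − 1) = -9.8793890296
Shift from A(h/2): −0.0019768205.

-9.879389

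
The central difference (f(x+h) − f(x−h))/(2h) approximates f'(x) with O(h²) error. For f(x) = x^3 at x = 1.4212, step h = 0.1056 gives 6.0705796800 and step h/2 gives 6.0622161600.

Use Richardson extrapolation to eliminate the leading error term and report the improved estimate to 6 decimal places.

r = 2, so 2^r = 4.
A(h/2) − A(h) = 6.0622161600 − 6.0705796800 = -0.0083635200
Correction (A(h/2) − A(h))/(4 − 1) = (-0.0083635200)/3 = -0.0027878400
R = 6.0622161600 − 0.0027878400 = 6.0594283200
Shift from A(h/2): −0.0027878400.

6.059428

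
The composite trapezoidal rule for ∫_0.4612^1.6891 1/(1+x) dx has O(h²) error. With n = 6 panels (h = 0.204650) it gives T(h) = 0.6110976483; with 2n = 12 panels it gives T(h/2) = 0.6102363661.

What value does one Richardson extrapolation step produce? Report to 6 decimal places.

0.609949

Error is O(h^2); halving h shrinks it by 2^2 = 4.
Top: 4(0.6102363661) − (0.6110976483) = 1.8298478161
R = 1.8298478161/3 = 0.6099492720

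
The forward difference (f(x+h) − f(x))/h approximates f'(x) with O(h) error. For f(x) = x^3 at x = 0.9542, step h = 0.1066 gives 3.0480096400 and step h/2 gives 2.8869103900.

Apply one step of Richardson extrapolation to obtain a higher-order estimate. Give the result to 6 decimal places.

2.725811

r = 1: numerator weight 2, denominator 1.
Numerator 2×A(h/2) − A(h) = 2×2.8869103900 − 3.0480096400 = 2.7258111400
(2×2.8869103900 − 3.0480096400)/(2 − 1) = 2.7258111400
Gap between inputs: 1.611e-01; correction applied: −0.1610992500.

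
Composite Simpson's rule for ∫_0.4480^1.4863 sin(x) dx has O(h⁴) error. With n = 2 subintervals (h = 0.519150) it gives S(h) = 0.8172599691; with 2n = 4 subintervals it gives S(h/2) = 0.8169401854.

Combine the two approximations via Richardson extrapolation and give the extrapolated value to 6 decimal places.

The method has order 4: 2^4 = 16.
16 × 0.8169401854 = 13.0710429664; subtract 0.8172599691 → 12.2537829973
Extrapolated: 12.2537829973 / 15 = 0.8169188665
Gap between inputs: 3.198e-04; correction applied: −0.0000213189.

0.816919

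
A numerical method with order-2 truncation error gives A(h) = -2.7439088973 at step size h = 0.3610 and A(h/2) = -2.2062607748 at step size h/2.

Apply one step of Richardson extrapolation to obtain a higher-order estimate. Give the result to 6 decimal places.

With r = 2 the leading error scales as h^2, so the weight is 2^2 = 4.
Top: 4(-2.2062607748) − (-2.7439088973) = -6.0811342019
Divide by 2^2 − 1 = 3.
R = (-6.0811342019)/3 = -2.0270447340
Correction |R − A(h/2)| = 1.792e-01; gap |A(h/2) − A(h)| = 5.376e-01.

-2.027045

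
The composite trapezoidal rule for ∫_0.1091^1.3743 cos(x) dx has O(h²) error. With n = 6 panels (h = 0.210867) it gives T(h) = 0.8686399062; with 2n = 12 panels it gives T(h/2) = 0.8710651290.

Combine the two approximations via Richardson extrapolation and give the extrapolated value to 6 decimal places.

0.871874

Error is O(h^2); halving h shrinks it by 2^2 = 4.
A(h/2) − A(h) = 0.8710651290 − 0.8686399062 = 0.0024252228
Correction (A(h/2) − A(h))/(4 − 1) = 0.0024252228/3 = 0.0008084076
R = 0.8710651290 + 0.0008084076 = 0.8718735366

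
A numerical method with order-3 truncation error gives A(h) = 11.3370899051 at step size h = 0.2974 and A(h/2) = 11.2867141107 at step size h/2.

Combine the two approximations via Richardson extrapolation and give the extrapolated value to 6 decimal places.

r = 3, so 2^r = 8.
Difference of the inputs: 11.2867141107 − 11.3370899051 = -0.0503757944
Correction (A(h/2) − A(h))/(8 − 1) = (-0.0503757944)/7 = -0.0071965421
R = A(h/2) + (A(h/2) − A(h))/7 = 11.2867141107 − 0.0071965421 = 11.2795175686

11.279518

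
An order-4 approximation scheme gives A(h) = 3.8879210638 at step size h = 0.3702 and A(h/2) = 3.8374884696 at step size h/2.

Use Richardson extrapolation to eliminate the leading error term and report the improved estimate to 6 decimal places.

3.834126

With r = 4 the leading error scales as h^4, so the weight is 2^4 = 16.
2^4 × A(h/2) = 61.3998155136; minus A(h) gives 57.5118944498.
R = 57.5118944498/15 = 3.8341262967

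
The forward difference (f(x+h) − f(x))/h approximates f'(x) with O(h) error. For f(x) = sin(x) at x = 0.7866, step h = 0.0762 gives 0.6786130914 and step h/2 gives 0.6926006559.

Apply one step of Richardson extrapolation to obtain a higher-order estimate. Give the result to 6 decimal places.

Method order is 1; weight 2^1 = 2.
Top: 2(0.6926006559) − (0.6786130914) = 0.7065882204
Denominator 2 − 1 = 1.
Result: 0.7065882204
Correction |R − A(h/2)| = 1.399e-02; gap |A(h/2) − A(h)| = 1.399e-02.

0.706588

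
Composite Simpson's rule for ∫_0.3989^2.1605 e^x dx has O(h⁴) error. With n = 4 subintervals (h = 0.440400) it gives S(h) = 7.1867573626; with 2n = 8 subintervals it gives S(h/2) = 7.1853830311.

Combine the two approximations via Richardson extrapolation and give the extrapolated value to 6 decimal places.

7.185291

Order 4 gives 2^r = 16 and 2^r − 1 = 15.
16*7.1853830311 − 7.1867573626 = 107.7793711350
Divide by 2^4 − 1 = 15.
(16*7.1853830311 − 7.1867573626)/(16 − 1) = 7.1852914090
Correction |R − A(h/2)| = 9.162e-05; gap |A(h/2) − A(h)| = 1.374e-03.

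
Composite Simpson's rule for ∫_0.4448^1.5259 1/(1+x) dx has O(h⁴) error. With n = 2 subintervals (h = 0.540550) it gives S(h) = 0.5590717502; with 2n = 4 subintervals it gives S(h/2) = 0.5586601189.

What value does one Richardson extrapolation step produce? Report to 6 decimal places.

0.558633

Leading term ∝ h^4; use weight 16 = 2^4.
A(h/2) − A(h) = 0.5586601189 − 0.5590717502 = -0.0004116313
Correction (A(h/2) − A(h))/(16 − 1) = (-0.0004116313)/15 = -0.0000274421
R = 0.5586601189 − 0.0000274421 = 0.5586326768
Correction |R − A(h/2)| = 2.744e-05; gap |A(h/2) − A(h)| = 4.116e-04.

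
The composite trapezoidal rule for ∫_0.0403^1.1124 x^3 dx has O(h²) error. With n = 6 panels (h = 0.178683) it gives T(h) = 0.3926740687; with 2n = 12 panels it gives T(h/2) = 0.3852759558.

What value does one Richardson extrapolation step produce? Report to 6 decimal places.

With r = 2 the leading error scales as h^2, so the weight is 2^2 = 4.
Numerator 4·A(h/2) − A(h) = 4·0.3852759558 − 0.3926740687 = 1.1484297545
Divide by 2^2 − 1 = 3.
So the Richardson estimate is 0.3828099182.
Gap between inputs: 7.398e-03; correction applied: −0.0024660376.

0.382810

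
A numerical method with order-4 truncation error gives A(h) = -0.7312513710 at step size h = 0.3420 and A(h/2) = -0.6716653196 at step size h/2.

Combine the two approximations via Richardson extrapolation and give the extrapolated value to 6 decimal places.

Leading term ∝ h^4; use weight 16 = 2^4.
16·(-0.6716653196) = -10.7466451136; (-10.7466451136) − (-0.7312513710) = -10.0153937426
R = (-10.0153937426)/15 = -0.6676929162

-0.667693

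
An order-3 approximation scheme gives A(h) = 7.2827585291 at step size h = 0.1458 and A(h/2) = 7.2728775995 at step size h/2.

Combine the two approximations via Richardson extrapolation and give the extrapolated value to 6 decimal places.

The method has order 3: 2^3 = 8.
8×7.2728775995 − 7.2827585291 = 50.9002622669
Denominator 8 − 1 = 7.
(8×7.2728775995 − 7.2827585291)/(8 − 1) = 7.2714660381

7.271466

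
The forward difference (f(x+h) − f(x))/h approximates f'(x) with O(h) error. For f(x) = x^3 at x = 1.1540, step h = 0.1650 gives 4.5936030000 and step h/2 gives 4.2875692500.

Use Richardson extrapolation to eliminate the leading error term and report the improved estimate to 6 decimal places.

3.981535

r = 1: numerator weight 2, denominator 1.
2*4.2875692500 = 8.5751385000; subtract 4.5936030000 → 3.9815355000
Divide by 2^1 − 1 = 1.
Extrapolated: 3.9815355000 / 1 = 3.9815355000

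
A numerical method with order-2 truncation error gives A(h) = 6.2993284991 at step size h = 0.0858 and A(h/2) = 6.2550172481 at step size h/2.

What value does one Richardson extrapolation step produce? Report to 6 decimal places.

With r = 2 the leading error scales as h^2, so the weight is 2^2 = 4.
2^2 × A(h/2) = 25.0200689924; minus A(h) gives 18.7207404933.
Denominator 4 − 1 = 3.
(4 × 6.2550172481 − 6.2993284991)/(4 − 1) = 6.2402468311
Shift from A(h/2): −0.0147704170.

6.240247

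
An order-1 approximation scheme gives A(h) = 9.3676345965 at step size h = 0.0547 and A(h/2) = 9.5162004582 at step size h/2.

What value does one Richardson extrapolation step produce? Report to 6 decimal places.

r = 1: numerator weight 2, denominator 1.
2 × 9.5162004582 = 19.0324009164; 19.0324009164 − 9.3676345965 = 9.6647663199
Divide by 2^1 − 1 = 1.
R = 9.6647663199/1 = 9.6647663199

9.664766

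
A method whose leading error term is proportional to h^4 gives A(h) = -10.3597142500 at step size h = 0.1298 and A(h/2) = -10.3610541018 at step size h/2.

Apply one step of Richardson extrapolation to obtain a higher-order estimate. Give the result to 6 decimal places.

-10.361143

r = 4, so 2^r = 16.
16 × (-10.3610541018) = -165.7768656288; subtract (-10.3597142500) → -155.4171513788
(-155.4171513788) ÷ 15 = -10.3611434253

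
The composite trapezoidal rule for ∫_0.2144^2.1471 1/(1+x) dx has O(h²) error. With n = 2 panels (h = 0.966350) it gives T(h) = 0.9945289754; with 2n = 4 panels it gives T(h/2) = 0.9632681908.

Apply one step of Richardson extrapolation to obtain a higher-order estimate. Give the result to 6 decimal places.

0.952848

Error is O(h^2); halving h shrinks it by 2^2 = 4.
2^2 × A(h/2) = 3.8530727632; minus A(h) gives 2.8585437878.
2.8585437878 ÷ 3 = 0.9528479293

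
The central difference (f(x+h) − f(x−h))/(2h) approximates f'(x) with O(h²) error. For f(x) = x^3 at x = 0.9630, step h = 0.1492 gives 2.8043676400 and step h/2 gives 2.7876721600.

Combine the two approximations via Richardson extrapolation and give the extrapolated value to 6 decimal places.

2.782107

With r = 2 the leading error scales as h^2, so the weight is 2^2 = 4.
4*2.7876721600 = 11.1506886400; subtract 2.8043676400 → 8.3463210000
Divide by 2^2 − 1 = 3.
Result: 2.7821070000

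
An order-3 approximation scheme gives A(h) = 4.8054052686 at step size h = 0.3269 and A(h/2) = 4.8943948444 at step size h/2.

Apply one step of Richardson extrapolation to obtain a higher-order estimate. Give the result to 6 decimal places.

Order 3 gives 2^r = 8 and 2^r − 1 = 7.
2^3×A(h/2) = 39.1551587552; minus A(h) gives 34.3497534866.
R = 34.3497534866/7 = 4.9071076409

4.907108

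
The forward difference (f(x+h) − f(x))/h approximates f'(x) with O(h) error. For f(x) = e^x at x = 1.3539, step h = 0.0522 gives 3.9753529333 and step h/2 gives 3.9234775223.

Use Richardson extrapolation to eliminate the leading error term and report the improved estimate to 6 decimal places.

r = 1: numerator weight 2, denominator 1.
Numerator 2×A(h/2) − A(h) = 2×3.9234775223 − 3.9753529333 = 3.8716021113
3.8716021113 ÷ 1 = 3.8716021113

3.871602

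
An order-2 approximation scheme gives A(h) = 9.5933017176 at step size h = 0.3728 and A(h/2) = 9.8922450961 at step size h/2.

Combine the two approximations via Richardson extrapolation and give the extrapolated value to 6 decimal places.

r = 2, so 2^r = 4.
Difference of the inputs: 9.8922450961 − 9.5933017176 = 0.2989433785
Divide by 2^2 − 1 = 3: 0.2989433785/3 = 0.0996477928
R = A(h/2) + (A(h/2) − A(h))/3 = 9.8922450961 + 0.0996477928 = 9.9918928889
Correction |R − A(h/2)| = 9.965e-02; gap |A(h/2) − A(h)| = 2.989e-01.

9.991893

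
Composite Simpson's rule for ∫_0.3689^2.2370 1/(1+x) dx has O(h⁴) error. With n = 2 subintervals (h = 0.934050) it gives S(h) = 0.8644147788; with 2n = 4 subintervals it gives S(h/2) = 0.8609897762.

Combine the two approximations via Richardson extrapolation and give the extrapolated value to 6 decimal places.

0.860761

Order 4 gives 2^r = 16 and 2^r − 1 = 15.
Weighted: 13.7758364192 − 0.8644147788 = 12.9114216404
Extrapolated: 12.9114216404 / 15 = 0.8607614427
Correction |R − A(h/2)| = 2.283e-04; gap |A(h/2) − A(h)| = 3.425e-03.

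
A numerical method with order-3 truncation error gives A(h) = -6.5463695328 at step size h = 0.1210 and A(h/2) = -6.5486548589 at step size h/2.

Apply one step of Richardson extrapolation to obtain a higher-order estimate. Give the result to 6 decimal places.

-6.548981

Leading term ∝ h^3; use weight 8 = 2^3.
8×(-6.5486548589) = -52.3892388712; (-52.3892388712) − (-6.5463695328) = -45.8428693384
R = (-45.8428693384)/7 = -6.5489813341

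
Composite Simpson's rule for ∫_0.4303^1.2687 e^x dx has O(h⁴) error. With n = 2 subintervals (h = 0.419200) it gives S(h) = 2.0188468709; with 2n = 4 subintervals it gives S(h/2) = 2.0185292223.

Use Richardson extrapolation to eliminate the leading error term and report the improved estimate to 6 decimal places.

2.018508

Order 4 gives 2^r = 16 and 2^r − 1 = 15.
Difference of the inputs: 2.0185292223 − 2.0188468709 = -0.0003176486
Correction (A(h/2) − A(h))/(16 − 1) = (-0.0003176486)/15 = -0.0000211766
R = A(h/2) + (A(h/2) − A(h))/15 = 2.0185292223 − 0.0000211766 = 2.0185080457
Correction |R − A(h/2)| = 2.118e-05; gap |A(h/2) − A(h)| = 3.176e-04.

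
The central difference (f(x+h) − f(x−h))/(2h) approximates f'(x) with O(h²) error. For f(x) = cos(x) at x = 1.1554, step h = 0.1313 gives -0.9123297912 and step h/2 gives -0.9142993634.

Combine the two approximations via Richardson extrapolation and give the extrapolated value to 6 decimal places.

-0.914956

Error is O(h^2); halving h shrinks it by 2^2 = 4.
2^2 × A(h/2) = -3.6571974536; minus A(h) gives -2.7448676624.
(4 × (-0.9142993634) − (-0.9123297912))/(4 − 1) = -0.9149558875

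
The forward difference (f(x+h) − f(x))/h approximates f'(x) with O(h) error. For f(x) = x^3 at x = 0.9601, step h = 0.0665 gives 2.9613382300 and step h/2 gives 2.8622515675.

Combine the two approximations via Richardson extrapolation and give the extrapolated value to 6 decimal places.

2.763165

Method order is 1; weight 2^1 = 2.
2 × 2.8622515675 = 5.7245031350; 5.7245031350 − 2.9613382300 = 2.7631649050
Extrapolated: 2.7631649050 / 1 = 2.7631649050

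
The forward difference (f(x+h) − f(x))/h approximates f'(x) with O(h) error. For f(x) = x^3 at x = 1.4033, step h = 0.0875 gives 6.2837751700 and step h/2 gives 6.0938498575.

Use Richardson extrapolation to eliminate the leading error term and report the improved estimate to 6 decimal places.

5.903925

Leading term ∝ h^1; use weight 2 = 2^1.
Difference of the inputs: 6.0938498575 − 6.2837751700 = -0.1899253125
Divide by 2^1 − 1 = 1: (-0.1899253125)/1 = -0.1899253125
R = A(h/2) + (A(h/2) − A(h))/1 = 6.0938498575 − 0.1899253125 = 5.9039245450
Shift from A(h/2): −0.1899253125.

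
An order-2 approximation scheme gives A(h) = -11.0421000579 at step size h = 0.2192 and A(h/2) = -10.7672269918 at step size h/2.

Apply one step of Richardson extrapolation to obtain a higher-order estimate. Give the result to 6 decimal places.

-10.675603

With r = 2 the leading error scales as h^2, so the weight is 2^2 = 4.
Weighted: (-43.0689079672) − (-11.0421000579) = -32.0268079093
(4·(-10.7672269918) − (-11.0421000579))/(4 − 1) = -10.6756026364
Shift from A(h/2): +0.0916243554.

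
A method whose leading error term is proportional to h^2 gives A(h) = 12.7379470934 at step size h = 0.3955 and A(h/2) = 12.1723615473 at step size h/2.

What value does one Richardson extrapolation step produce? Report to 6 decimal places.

11.983833

Method order is 2; weight 2^2 = 4.
Numerator 4·A(h/2) − A(h) = 4·12.1723615473 − 12.7379470934 = 35.9514990958
Denominator 4 − 1 = 3.
So the Richardson estimate is 11.9838330319.
Gap between inputs: 5.656e-01; correction applied: −0.1885285154.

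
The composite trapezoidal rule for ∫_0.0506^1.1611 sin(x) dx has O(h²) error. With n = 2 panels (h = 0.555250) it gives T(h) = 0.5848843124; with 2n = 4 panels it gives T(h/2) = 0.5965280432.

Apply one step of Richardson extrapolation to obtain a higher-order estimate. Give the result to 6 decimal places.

0.600409

With r = 2 the leading error scales as h^2, so the weight is 2^2 = 4.
4*0.5965280432 = 2.3861121728; subtract 0.5848843124 → 1.8012278604
Denominator 4 − 1 = 3.
(4*0.5965280432 − 0.5848843124)/(4 − 1) = 0.6004092868
Gap between inputs: 1.164e-02; correction applied: +0.0038812436.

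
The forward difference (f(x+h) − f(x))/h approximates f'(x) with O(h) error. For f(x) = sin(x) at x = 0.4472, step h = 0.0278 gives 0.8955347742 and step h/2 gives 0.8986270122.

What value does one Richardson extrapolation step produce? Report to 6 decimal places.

0.901719

Leading term ∝ h^1; use weight 2 = 2^1.
Weighted: 1.7972540244 − 0.8955347742 = 0.9017192502
Extrapolated: 0.9017192502 / 1 = 0.9017192502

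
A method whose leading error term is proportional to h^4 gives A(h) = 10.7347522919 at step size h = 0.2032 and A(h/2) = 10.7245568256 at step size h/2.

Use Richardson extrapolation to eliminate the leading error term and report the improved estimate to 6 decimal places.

10.723877

r = 4: numerator weight 16, denominator 15.
Weighted: 171.5929092096 − 10.7347522919 = 160.8581569177
160.8581569177 ÷ 15 = 10.7238771278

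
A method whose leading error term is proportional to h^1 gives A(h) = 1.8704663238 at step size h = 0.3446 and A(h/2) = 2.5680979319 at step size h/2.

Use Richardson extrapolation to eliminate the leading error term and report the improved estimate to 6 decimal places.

3.265730

With r = 1 the leading error scales as h^1, so the weight is 2^1 = 2.
2·2.5680979319 − 1.8704663238 = 3.2657295400
Denominator 2 − 1 = 1.
So the Richardson estimate is 3.2657295400.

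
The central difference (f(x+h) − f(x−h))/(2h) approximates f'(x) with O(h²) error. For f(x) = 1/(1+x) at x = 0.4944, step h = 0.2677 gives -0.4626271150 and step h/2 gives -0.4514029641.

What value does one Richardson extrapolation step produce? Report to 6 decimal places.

Leading term ∝ h^2; use weight 4 = 2^2.
4 × (-0.4514029641) = -1.8056118564; (-1.8056118564) − (-0.4626271150) = -1.3429847414
Divide by 2^2 − 1 = 3.
(-1.3429847414) ÷ 3 = -0.4476615805

-0.447662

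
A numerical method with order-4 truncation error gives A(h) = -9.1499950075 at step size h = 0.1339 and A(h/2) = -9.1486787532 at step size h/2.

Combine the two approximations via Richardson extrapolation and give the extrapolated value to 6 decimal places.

r = 4: numerator weight 16, denominator 15.
Top: 16(-9.1486787532) − (-9.1499950075) = -137.2288650437
Divide by 2^4 − 1 = 15.
Result: -9.1485910029
Shift from A(h/2): +0.0000877503.

-9.148591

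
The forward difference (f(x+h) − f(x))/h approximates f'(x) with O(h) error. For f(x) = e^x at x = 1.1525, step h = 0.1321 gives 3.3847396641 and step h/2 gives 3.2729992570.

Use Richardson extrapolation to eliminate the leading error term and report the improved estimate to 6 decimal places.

3.161259

r = 1: numerator weight 2, denominator 1.
2·3.2729992570 = 6.5459985140; 6.5459985140 − 3.3847396641 = 3.1612588499
Divide by 2^1 − 1 = 1.
So the Richardson estimate is 3.1612588499.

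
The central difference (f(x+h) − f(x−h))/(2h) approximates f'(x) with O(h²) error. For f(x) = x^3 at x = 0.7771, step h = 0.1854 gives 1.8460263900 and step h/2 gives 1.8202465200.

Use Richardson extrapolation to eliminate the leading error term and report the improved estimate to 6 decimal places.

The method has order 2: 2^2 = 4.
4·1.8202465200 = 7.2809860800; subtract 1.8460263900 → 5.4349596900
5.4349596900 ÷ 3 = 1.8116532300
Gap between inputs: 2.578e-02; correction applied: −0.0085932900.

1.811653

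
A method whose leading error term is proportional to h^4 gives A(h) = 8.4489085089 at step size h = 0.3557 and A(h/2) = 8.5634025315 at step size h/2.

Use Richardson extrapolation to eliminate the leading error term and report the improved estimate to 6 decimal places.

Leading term ∝ h^4; use weight 16 = 2^4.
Numerator 16 × A(h/2) − A(h) = 16 × 8.5634025315 − 8.4489085089 = 128.5655319951
128.5655319951 ÷ 15 = 8.5710354663

8.571035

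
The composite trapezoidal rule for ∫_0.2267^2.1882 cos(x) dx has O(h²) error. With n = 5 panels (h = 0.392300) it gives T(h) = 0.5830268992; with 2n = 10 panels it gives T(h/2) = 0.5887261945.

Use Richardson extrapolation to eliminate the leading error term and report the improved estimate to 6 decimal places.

0.590626

Leading term ∝ h^2; use weight 4 = 2^2.
A(h/2) − A(h) = 0.5887261945 − 0.5830268992 = 0.0056992953
Divide by 2^2 − 1 = 3: 0.0056992953/3 = 0.0018997651
R = A(h/2) + (A(h/2) − A(h))/3 = 0.5887261945 + 0.0018997651 = 0.5906259596
Correction |R − A(h/2)| = 1.900e-03; gap |A(h/2) − A(h)| = 5.699e-03.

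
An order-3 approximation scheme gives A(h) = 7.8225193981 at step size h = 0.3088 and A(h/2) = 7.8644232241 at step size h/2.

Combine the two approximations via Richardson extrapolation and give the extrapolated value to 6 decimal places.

7.870409

r = 3: numerator weight 8, denominator 7.
Numerator 8·A(h/2) − A(h) = 8·7.8644232241 − 7.8225193981 = 55.0928663947
Divide by 2^3 − 1 = 7.
R = 55.0928663947/7 = 7.8704094850
Correction |R − A(h/2)| = 5.986e-03; gap |A(h/2) − A(h)| = 4.190e-02.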